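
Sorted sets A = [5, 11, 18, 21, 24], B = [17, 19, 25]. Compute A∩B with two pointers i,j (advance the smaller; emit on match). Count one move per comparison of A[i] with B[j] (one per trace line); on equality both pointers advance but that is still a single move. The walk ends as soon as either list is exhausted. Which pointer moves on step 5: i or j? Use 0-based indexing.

j

i=0 j=0: 5<17, i++
i=1 j=0: 11<17, i++
i=2 j=0: 18>17, j++
i=2 j=1: 18<19, i++
i=3 j=1: 21>19, j++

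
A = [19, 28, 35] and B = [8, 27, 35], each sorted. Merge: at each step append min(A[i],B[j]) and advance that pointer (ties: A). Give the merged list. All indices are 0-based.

i=0 j=0: A[i]=19>B[j]=8 take 8, j++
i=0 j=1: A[i]=19<=B[j]=27 take 19, i++
i=1 j=1: A[i]=28>B[j]=27 take 27, j++
i=1 j=2: A[i]=28<=B[j]=35 take 28, i++
i=2 j=2: A[i]=35<=B[j]=35 take 35, i++
i=3 j=2: A done, take B[j]=35, j++

[8, 19, 27, 28, 35, 35]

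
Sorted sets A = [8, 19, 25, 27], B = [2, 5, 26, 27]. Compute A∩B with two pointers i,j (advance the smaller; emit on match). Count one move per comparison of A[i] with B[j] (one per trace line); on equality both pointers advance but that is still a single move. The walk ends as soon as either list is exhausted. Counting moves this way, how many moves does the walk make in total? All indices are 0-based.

i=0 j=0: 8>2, j++
i=0 j=1: 8>5, j++
i=0 j=2: 8<26, i++
i=1 j=2: 19<26, i++
i=2 j=2: 25<26, i++
i=3 j=2: 27>26, j++
i=3 j=3: 27==27 emit, i++,j++

7 moves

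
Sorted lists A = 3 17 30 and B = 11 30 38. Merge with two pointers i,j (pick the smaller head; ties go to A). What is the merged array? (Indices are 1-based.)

[3, 11, 17, 30, 30, 38]

[i=1,j=1] A[i]=3<=B[j]=11 take 3 → i++
[i=2,j=1] A[i]=17>B[j]=11 take 11 → j++
[i=2,j=2] A[i]=17<=B[j]=30 take 17 → i++
[i=3,j=2] A[i]=30<=B[j]=30 take 30 → i++
[i=4,j=2] A done, take B[j]=30 → j++
[i=4,j=3] A done, take B[j]=38 → j++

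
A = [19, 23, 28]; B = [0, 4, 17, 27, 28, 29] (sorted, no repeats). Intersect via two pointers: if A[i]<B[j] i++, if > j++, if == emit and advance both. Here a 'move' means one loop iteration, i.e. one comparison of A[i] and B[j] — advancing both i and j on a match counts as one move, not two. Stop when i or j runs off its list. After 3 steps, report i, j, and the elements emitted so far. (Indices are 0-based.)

i=0 j=0: 19>0, j++
i=0 j=1: 19>4, j++
i=0 j=2: 19>17, j++

i=0, j=3, emitted=[]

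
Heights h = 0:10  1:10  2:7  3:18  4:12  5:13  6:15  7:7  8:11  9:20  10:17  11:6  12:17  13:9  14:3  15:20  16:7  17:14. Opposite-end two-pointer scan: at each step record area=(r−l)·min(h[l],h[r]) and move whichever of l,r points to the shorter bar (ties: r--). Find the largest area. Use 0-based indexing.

max area = 216

[0,17] min(10,14)*17=170 best=170 * → l++
[1,17] min(10,14)*16=160 best=170 → l++
[2,17] min(7,14)*15=105 best=170 → l++
[3,17] min(18,14)*14=196 best=196 * → r--
[3,16] min(18,7)*13=91 best=196 → r--
[3,15] min(18,20)*12=216 best=216 * → l++
[4,15] min(12,20)*11=132 best=216 → l++
[5,15] min(13,20)*10=130 best=216 → l++
[6,15] min(15,20)*9=135 best=216 → l++
[7,15] min(7,20)*8=56 best=216 → l++
[8,15] min(11,20)*7=77 best=216 → l++
[9,15] min(20,20)*6=120 best=216 → r--
[9,14] min(20,3)*5=15 best=216 → r--
[9,13] min(20,9)*4=36 best=216 → r--
[9,12] min(20,17)*3=51 best=216 → r--
[9,11] min(20,6)*2=12 best=216 → r--
[9,10] min(20,17)*1=17 best=216 → r--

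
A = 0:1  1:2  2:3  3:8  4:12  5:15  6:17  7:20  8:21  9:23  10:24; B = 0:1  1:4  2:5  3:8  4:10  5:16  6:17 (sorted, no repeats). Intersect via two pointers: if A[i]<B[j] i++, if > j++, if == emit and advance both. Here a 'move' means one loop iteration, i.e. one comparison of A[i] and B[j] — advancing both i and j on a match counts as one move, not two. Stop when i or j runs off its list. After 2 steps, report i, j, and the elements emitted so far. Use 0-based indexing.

i=2, j=1, emitted=[1]

i=0 j=0: 1==1 emit, i++,j++
i=1 j=1: 2<4, i++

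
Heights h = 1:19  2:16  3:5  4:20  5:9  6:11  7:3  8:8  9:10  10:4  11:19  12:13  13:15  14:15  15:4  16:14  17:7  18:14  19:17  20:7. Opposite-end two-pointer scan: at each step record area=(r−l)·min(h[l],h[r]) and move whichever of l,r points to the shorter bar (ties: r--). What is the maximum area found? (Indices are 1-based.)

[1,20] min(19,7)*19=133 best=133 * → r--
[1,19] min(19,17)*18=306 best=306 * → r--
[1,18] min(19,14)*17=238 best=306 → r--
[1,17] min(19,7)*16=112 best=306 → r--
[1,16] min(19,14)*15=210 best=306 → r--
[1,15] min(19,4)*14=56 best=306 → r--
[1,14] min(19,15)*13=195 best=306 → r--
[1,13] min(19,15)*12=180 best=306 → r--
[1,12] min(19,13)*11=143 best=306 → r--
[1,11] min(19,19)*10=190 best=306 → r--
[1,10] min(19,4)*9=36 best=306 → r--
[1,9] min(19,10)*8=80 best=306 → r--
[1,8] min(19,8)*7=56 best=306 → r--
[1,7] min(19,3)*6=18 best=306 → r--
[1,6] min(19,11)*5=55 best=306 → r--
[1,5] min(19,9)*4=36 best=306 → r--
[1,4] min(19,20)*3=57 best=306 → l++
[2,4] min(16,20)*2=32 best=306 → l++
[3,4] min(5,20)*1=5 best=306 → l++

max area = 306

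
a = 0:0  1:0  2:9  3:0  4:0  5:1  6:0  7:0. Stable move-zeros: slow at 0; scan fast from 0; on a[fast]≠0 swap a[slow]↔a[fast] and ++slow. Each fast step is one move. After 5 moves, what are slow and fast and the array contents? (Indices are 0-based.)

(s=0,f=0) a[fast]=0 → fast++
(s=0,f=1) a[fast]=0 → fast++
(s=0,f=2) a[fast]=9≠0 swap→a[0]=9 → slow++,fast++
(s=1,f=3) a[fast]=0 → fast++
(s=1,f=4) a[fast]=0 → fast++

slow=1, fast=5, a=[9, 0, 0, 0, 0, 1, 0, 0]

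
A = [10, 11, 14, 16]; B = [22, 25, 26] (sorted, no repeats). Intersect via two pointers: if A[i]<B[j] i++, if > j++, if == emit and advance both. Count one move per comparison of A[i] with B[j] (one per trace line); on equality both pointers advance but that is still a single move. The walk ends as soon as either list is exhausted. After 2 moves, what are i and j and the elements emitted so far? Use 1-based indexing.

[i=1,j=1] 10<22 → i++
[i=2,j=1] 11<22 → i++

i=3, j=1, emitted=[]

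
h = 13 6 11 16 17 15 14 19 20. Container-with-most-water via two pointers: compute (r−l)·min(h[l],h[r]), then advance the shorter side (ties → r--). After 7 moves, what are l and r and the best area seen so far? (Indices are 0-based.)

l=0 r=8: min(13,20)*8=104 best=104 *, l++
l=1 r=8: min(6,20)*7=42 best=104, l++
l=2 r=8: min(11,20)*6=66 best=104, l++
l=3 r=8: min(16,20)*5=80 best=104, l++
l=4 r=8: min(17,20)*4=68 best=104, l++
l=5 r=8: min(15,20)*3=45 best=104, l++
l=6 r=8: min(14,20)*2=28 best=104, l++

l=7, r=8, best area=104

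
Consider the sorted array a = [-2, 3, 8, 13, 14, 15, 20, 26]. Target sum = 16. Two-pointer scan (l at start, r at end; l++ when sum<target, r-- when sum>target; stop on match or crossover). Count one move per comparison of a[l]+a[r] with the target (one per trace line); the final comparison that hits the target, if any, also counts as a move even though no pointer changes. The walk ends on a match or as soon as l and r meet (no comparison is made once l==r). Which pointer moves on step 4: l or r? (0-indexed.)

[0,7] -2+26=24 >16 → r--
[0,6] -2+20=18 >16 → r--
[0,5] -2+15=13 <16 → l++
[1,5] 3+15=18 >16 → r--

r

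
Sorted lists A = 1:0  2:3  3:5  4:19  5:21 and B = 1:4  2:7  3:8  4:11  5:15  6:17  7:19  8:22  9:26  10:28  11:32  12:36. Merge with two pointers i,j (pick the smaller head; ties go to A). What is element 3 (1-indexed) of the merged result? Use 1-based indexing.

[i=1,j=1] A[i]=0<=B[j]=4 take 0 → i++
[i=2,j=1] A[i]=3<=B[j]=4 take 3 → i++
[i=3,j=1] A[i]=5>B[j]=4 take 4 → j++
[i=3,j=2] A[i]=5<=B[j]=7 take 5 → i++
[i=4,j=2] A[i]=19>B[j]=7 take 7 → j++
[i=4,j=3] A[i]=19>B[j]=8 take 8 → j++
[i=4,j=4] A[i]=19>B[j]=11 take 11 → j++
[i=4,j=5] A[i]=19>B[j]=15 take 15 → j++
[i=4,j=6] A[i]=19>B[j]=17 take 17 → j++
[i=4,j=7] A[i]=19<=B[j]=19 take 19 → i++
[i=5,j=7] A[i]=21>B[j]=19 take 19 → j++
[i=5,j=8] A[i]=21<=B[j]=22 take 21 → i++
[i=6,j=8] A done, take B[j]=22 → j++
[i=6,j=9] A done, take B[j]=26 → j++
[i=6,j=10] A done, take B[j]=28 → j++
[i=6,j=11] A done, take B[j]=32 → j++
[i=6,j=12] A done, take B[j]=36 → j++

merged[3] = 4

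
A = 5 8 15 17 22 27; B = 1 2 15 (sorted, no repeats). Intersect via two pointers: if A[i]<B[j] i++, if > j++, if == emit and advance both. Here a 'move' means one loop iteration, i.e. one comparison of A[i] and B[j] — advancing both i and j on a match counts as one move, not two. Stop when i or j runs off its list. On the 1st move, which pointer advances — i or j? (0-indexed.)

i=0 j=0: 5>1, j++

j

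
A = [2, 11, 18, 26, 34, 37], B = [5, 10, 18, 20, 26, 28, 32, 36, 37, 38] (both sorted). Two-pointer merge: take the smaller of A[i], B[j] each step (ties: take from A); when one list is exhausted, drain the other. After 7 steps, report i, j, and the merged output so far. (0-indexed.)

[i=0,j=0] A[i]=2<=B[j]=5 take 2 → i++
[i=1,j=0] A[i]=11>B[j]=5 take 5 → j++
[i=1,j=1] A[i]=11>B[j]=10 take 10 → j++
[i=1,j=2] A[i]=11<=B[j]=18 take 11 → i++
[i=2,j=2] A[i]=18<=B[j]=18 take 18 → i++
[i=3,j=2] A[i]=26>B[j]=18 take 18 → j++
[i=3,j=3] A[i]=26>B[j]=20 take 20 → j++

i=3, j=4, merged so far=[2, 5, 10, 11, 18, 18, 20]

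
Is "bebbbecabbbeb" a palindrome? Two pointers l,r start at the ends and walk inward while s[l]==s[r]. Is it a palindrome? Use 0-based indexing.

not a palindrome (mismatch at 5,7)

[0,12] 'b'=='b' → l++,r--
[1,11] 'e'=='e' → l++,r--
[2,10] 'b'=='b' → l++,r--
[3,9] 'b'=='b' → l++,r--
[4,8] 'b'=='b' → l++,r--
[5,7] 'e'!='a' → stop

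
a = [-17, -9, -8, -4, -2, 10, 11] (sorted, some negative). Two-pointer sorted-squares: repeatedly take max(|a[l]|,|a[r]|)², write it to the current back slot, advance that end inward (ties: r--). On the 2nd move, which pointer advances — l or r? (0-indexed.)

r

l=0 r=6: |-17|>|11| out[6]=289, l++
l=1 r=6: |-9|<=|11| out[5]=121, r--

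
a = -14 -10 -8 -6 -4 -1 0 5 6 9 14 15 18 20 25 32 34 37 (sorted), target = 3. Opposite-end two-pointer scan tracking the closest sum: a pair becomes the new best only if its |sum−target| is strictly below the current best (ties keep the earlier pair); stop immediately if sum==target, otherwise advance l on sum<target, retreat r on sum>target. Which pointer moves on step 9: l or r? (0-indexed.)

r

[0,17] -14+37=23 d=20 * → r--
[0,16] -14+34=20 d=17 * → r--
[0,15] -14+32=18 d=15 * → r--
[0,14] -14+25=11 d=8 * → r--
[0,13] -14+20=6 d=3 * → r--
[0,12] -14+18=4 d=1 * → r--
[0,11] -14+15=1 d=2 → l++
[1,11] -10+15=5 d=2 → r--
[1,10] -10+14=4 d=1 → r--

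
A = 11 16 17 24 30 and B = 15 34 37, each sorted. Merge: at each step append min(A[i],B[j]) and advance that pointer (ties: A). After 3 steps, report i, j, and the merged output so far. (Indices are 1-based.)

i=3, j=2, merged so far=[11, 15, 16]

[i=1,j=1] A[i]=11<=B[j]=15 take 11 → i++
[i=2,j=1] A[i]=16>B[j]=15 take 15 → j++
[i=2,j=2] A[i]=16<=B[j]=34 take 16 → i++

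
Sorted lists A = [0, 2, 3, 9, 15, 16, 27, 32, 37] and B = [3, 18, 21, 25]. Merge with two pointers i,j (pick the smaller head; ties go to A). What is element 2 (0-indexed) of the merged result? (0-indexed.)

[i=0,j=0] A[i]=0<=B[j]=3 take 0 → i++
[i=1,j=0] A[i]=2<=B[j]=3 take 2 → i++
[i=2,j=0] A[i]=3<=B[j]=3 take 3 → i++
[i=3,j=0] A[i]=9>B[j]=3 take 3 → j++
[i=3,j=1] A[i]=9<=B[j]=18 take 9 → i++
[i=4,j=1] A[i]=15<=B[j]=18 take 15 → i++
[i=5,j=1] A[i]=16<=B[j]=18 take 16 → i++
[i=6,j=1] A[i]=27>B[j]=18 take 18 → j++
[i=6,j=2] A[i]=27>B[j]=21 take 21 → j++
[i=6,j=3] A[i]=27>B[j]=25 take 25 → j++
[i=6,j=4] B done, take A[i]=27 → i++
[i=7,j=4] B done, take A[i]=32 → i++
[i=8,j=4] B done, take A[i]=37 → i++

merged[2] = 3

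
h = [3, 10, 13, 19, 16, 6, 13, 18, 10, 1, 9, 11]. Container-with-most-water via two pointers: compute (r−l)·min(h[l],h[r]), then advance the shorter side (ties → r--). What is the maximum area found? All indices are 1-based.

[1,12] min(3,11)*11=33 best=33 * → l++
[2,12] min(10,11)*10=100 best=100 * → l++
[3,12] min(13,11)*9=99 best=100 → r--
[3,11] min(13,9)*8=72 best=100 → r--
[3,10] min(13,1)*7=7 best=100 → r--
[3,9] min(13,10)*6=60 best=100 → r--
[3,8] min(13,18)*5=65 best=100 → l++
[4,8] min(19,18)*4=72 best=100 → r--
[4,7] min(19,13)*3=39 best=100 → r--
[4,6] min(19,6)*2=12 best=100 → r--
[4,5] min(19,16)*1=16 best=100 → r--

max area = 100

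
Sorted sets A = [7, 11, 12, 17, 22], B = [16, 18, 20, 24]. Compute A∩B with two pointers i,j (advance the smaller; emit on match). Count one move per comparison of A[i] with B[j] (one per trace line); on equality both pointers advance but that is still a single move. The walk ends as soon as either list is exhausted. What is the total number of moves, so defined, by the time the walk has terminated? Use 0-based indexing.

i=0 j=0: 7<16, i++
i=1 j=0: 11<16, i++
i=2 j=0: 12<16, i++
i=3 j=0: 17>16, j++
i=3 j=1: 17<18, i++
i=4 j=1: 22>18, j++
i=4 j=2: 22>20, j++
i=4 j=3: 22<24, i++

8 moves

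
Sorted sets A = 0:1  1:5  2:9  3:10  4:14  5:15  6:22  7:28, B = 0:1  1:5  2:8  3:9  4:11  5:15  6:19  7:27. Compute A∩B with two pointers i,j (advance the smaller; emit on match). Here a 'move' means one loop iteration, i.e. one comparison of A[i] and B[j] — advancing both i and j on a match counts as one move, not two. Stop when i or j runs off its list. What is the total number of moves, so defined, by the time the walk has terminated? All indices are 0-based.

i=0 j=0: 1==1 emit, i++,j++
i=1 j=1: 5==5 emit, i++,j++
i=2 j=2: 9>8, j++
i=2 j=3: 9==9 emit, i++,j++
i=3 j=4: 10<11, i++
i=4 j=4: 14>11, j++
i=4 j=5: 14<15, i++
i=5 j=5: 15==15 emit, i++,j++
i=6 j=6: 22>19, j++
i=6 j=7: 22<27, i++
i=7 j=7: 28>27, j++

11 moves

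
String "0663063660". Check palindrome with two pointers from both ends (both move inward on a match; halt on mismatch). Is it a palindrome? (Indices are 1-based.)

not a palindrome (mismatch at 5,6)

[1,10] '0'=='0' → l++,r--
[2,9] '6'=='6' → l++,r--
[3,8] '6'=='6' → l++,r--
[4,7] '3'=='3' → l++,r--
[5,6] '0'!='6' → stop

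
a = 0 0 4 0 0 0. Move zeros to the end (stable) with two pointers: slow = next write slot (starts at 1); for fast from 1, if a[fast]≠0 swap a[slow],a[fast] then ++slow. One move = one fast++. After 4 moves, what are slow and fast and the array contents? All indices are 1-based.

slow=1 fast=1: a[fast]=0, fast++
slow=1 fast=2: a[fast]=0, fast++
slow=1 fast=3: a[fast]=4≠0 swap→a[1]=4, slow++,fast++
slow=2 fast=4: a[fast]=0, fast++

slow=2, fast=5, a=[4, 0, 0, 0, 0, 0]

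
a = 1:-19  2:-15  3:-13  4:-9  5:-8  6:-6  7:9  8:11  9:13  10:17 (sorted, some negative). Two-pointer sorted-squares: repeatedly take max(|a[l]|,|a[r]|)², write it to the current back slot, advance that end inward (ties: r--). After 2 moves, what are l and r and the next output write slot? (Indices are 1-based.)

l=1 r=10: |-19|>|17| out[10]=361, l++
l=2 r=10: |-15|<=|17| out[9]=289, r--

l=2, r=9, next write slot=8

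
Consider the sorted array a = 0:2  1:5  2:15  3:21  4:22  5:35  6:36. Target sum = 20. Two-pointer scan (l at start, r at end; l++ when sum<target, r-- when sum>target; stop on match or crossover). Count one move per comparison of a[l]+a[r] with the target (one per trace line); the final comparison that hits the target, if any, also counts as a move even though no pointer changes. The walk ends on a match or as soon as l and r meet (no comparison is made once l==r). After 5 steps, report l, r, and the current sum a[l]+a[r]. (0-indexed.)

l=0 r=6: 2+36=38 >20, r--
l=0 r=5: 2+35=37 >20, r--
l=0 r=4: 2+22=24 >20, r--
l=0 r=3: 2+21=23 >20, r--
l=0 r=2: 2+15=17 <20, l++

l=1, r=2, sum=20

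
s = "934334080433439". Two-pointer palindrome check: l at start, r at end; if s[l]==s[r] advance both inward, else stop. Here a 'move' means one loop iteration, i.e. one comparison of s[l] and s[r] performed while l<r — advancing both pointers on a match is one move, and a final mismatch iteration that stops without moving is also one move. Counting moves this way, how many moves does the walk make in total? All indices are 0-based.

7 moves

[0,14] '9'=='9' → l++,r--
[1,13] '3'=='3' → l++,r--
[2,12] '4'=='4' → l++,r--
[3,11] '3'=='3' → l++,r--
[4,10] '3'=='3' → l++,r--
[5,9] '4'=='4' → l++,r--
[6,8] '0'=='0' → l++,r--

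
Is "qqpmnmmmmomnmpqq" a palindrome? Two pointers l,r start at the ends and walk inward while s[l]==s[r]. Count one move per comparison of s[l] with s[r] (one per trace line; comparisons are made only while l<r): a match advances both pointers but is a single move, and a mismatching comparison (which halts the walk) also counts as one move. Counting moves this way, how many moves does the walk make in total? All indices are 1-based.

[1,16] 'q'=='q' → l++,r--
[2,15] 'q'=='q' → l++,r--
[3,14] 'p'=='p' → l++,r--
[4,13] 'm'=='m' → l++,r--
[5,12] 'n'=='n' → l++,r--
[6,11] 'm'=='m' → l++,r--
[7,10] 'm'!='o' → stop

7 moves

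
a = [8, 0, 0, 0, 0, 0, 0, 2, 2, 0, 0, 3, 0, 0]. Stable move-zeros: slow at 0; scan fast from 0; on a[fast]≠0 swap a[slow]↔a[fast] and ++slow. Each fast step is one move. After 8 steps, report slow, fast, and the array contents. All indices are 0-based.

slow=2, fast=8, a=[8, 2, 0, 0, 0, 0, 0, 0, 2, 0, 0, 3, 0, 0]

(s=0,f=0) a[fast]=8≠0 swap→a[0]=8 → slow++,fast++
(s=1,f=1) a[fast]=0 → fast++
(s=1,f=2) a[fast]=0 → fast++
(s=1,f=3) a[fast]=0 → fast++
(s=1,f=4) a[fast]=0 → fast++
(s=1,f=5) a[fast]=0 → fast++
(s=1,f=6) a[fast]=0 → fast++
(s=1,f=7) a[fast]=2≠0 swap→a[1]=2 → slow++,fast++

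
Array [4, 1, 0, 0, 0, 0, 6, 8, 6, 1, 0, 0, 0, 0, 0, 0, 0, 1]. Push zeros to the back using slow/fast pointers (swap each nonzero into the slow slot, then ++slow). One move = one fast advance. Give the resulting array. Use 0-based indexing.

slow=0 fast=0: a[fast]=4≠0 swap→a[0]=4, slow++,fast++
slow=1 fast=1: a[fast]=1≠0 swap→a[1]=1, slow++,fast++
slow=2 fast=2: a[fast]=0, fast++
slow=2 fast=3: a[fast]=0, fast++
slow=2 fast=4: a[fast]=0, fast++
slow=2 fast=5: a[fast]=0, fast++
slow=2 fast=6: a[fast]=6≠0 swap→a[2]=6, slow++,fast++
slow=3 fast=7: a[fast]=8≠0 swap→a[3]=8, slow++,fast++
slow=4 fast=8: a[fast]=6≠0 swap→a[4]=6, slow++,fast++
slow=5 fast=9: a[fast]=1≠0 swap→a[5]=1, slow++,fast++
slow=6 fast=10: a[fast]=0, fast++
slow=6 fast=11: a[fast]=0, fast++
slow=6 fast=12: a[fast]=0, fast++
slow=6 fast=13: a[fast]=0, fast++
slow=6 fast=14: a[fast]=0, fast++
slow=6 fast=15: a[fast]=0, fast++
slow=6 fast=16: a[fast]=0, fast++
slow=6 fast=17: a[fast]=1≠0 swap→a[6]=1, slow++,fast++

[4, 1, 6, 8, 6, 1, 1, 0, 0, 0, 0, 0, 0, 0, 0, 0, 0, 0]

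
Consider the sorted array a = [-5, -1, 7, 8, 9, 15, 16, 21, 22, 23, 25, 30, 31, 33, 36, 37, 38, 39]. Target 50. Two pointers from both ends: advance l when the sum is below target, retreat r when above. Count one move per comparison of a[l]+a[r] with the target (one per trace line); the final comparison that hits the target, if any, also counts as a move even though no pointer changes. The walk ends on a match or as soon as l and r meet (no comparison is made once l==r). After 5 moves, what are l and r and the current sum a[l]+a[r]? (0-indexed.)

l=5, r=17, sum=54

l=0 r=17: -5+39=34 <50, l++
l=1 r=17: -1+39=38 <50, l++
l=2 r=17: 7+39=46 <50, l++
l=3 r=17: 8+39=47 <50, l++
l=4 r=17: 9+39=48 <50, l++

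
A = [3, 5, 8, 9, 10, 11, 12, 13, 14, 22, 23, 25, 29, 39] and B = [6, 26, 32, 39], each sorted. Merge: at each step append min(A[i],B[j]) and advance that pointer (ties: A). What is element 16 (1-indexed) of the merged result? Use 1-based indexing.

i=1 j=1: A[i]=3<=B[j]=6 take 3, i++
i=2 j=1: A[i]=5<=B[j]=6 take 5, i++
i=3 j=1: A[i]=8>B[j]=6 take 6, j++
i=3 j=2: A[i]=8<=B[j]=26 take 8, i++
i=4 j=2: A[i]=9<=B[j]=26 take 9, i++
i=5 j=2: A[i]=10<=B[j]=26 take 10, i++
i=6 j=2: A[i]=11<=B[j]=26 take 11, i++
i=7 j=2: A[i]=12<=B[j]=26 take 12, i++
i=8 j=2: A[i]=13<=B[j]=26 take 13, i++
i=9 j=2: A[i]=14<=B[j]=26 take 14, i++
i=10 j=2: A[i]=22<=B[j]=26 take 22, i++
i=11 j=2: A[i]=23<=B[j]=26 take 23, i++
i=12 j=2: A[i]=25<=B[j]=26 take 25, i++
i=13 j=2: A[i]=29>B[j]=26 take 26, j++
i=13 j=3: A[i]=29<=B[j]=32 take 29, i++
i=14 j=3: A[i]=39>B[j]=32 take 32, j++
i=14 j=4: A[i]=39<=B[j]=39 take 39, i++
i=15 j=4: A done, take B[j]=39, j++

merged[16] = 32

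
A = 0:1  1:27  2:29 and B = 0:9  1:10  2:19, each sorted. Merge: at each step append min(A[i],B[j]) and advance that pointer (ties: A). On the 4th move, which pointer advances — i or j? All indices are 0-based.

i=0 j=0: A[i]=1<=B[j]=9 take 1, i++
i=1 j=0: A[i]=27>B[j]=9 take 9, j++
i=1 j=1: A[i]=27>B[j]=10 take 10, j++
i=1 j=2: A[i]=27>B[j]=19 take 19, j++

j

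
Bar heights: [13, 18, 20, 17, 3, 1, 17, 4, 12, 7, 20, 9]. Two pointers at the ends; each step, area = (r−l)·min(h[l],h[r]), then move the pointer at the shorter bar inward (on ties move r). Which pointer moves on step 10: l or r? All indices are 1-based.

[1,12] min(13,9)*11=99 best=99 * → r--
[1,11] min(13,20)*10=130 best=130 * → l++
[2,11] min(18,20)*9=162 best=162 * → l++
[3,11] min(20,20)*8=160 best=162 → r--
[3,10] min(20,7)*7=49 best=162 → r--
[3,9] min(20,12)*6=72 best=162 → r--
[3,8] min(20,4)*5=20 best=162 → r--
[3,7] min(20,17)*4=68 best=162 → r--
[3,6] min(20,1)*3=3 best=162 → r--
[3,5] min(20,3)*2=6 best=162 → r--

r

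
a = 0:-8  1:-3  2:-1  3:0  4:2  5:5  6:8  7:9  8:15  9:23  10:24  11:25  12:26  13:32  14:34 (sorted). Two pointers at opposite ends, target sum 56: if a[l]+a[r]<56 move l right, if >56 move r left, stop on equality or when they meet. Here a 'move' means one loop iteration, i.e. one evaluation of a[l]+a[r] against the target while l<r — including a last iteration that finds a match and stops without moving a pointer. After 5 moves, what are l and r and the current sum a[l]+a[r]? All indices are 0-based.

[0,14] -8+34=26 <56 → l++
[1,14] -3+34=31 <56 → l++
[2,14] -1+34=33 <56 → l++
[3,14] 0+34=34 <56 → l++
[4,14] 2+34=36 <56 → l++

l=5, r=14, sum=39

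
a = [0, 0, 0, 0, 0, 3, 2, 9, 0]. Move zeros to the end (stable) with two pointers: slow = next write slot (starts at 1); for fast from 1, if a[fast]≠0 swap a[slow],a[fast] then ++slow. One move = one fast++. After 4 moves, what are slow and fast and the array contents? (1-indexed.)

slow=1, fast=5, a=[0, 0, 0, 0, 0, 3, 2, 9, 0]

slow=1 fast=1: a[fast]=0, fast++
slow=1 fast=2: a[fast]=0, fast++
slow=1 fast=3: a[fast]=0, fast++
slow=1 fast=4: a[fast]=0, fast++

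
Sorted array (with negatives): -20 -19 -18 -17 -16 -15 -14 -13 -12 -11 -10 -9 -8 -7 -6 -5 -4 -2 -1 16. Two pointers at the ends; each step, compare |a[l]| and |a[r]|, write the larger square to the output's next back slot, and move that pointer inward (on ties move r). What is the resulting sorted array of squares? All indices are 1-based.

[1, 4, 16, 25, 36, 49, 64, 81, 100, 121, 144, 169, 196, 225, 256, 256, 289, 324, 361, 400]

[1,20] |-20|>|16| out[20]=400 → l++
[2,20] |-19|>|16| out[19]=361 → l++
[3,20] |-18|>|16| out[18]=324 → l++
[4,20] |-17|>|16| out[17]=289 → l++
[5,20] |-16|<=|16| out[16]=256 → r--
[5,19] |-16|>|-1| out[15]=256 → l++
[6,19] |-15|>|-1| out[14]=225 → l++
[7,19] |-14|>|-1| out[13]=196 → l++
[8,19] |-13|>|-1| out[12]=169 → l++
[9,19] |-12|>|-1| out[11]=144 → l++
[10,19] |-11|>|-1| out[10]=121 → l++
[11,19] |-10|>|-1| out[9]=100 → l++
[12,19] |-9|>|-1| out[8]=81 → l++
[13,19] |-8|>|-1| out[7]=64 → l++
[14,19] |-7|>|-1| out[6]=49 → l++
[15,19] |-6|>|-1| out[5]=36 → l++
[16,19] |-5|>|-1| out[4]=25 → l++
[17,19] |-4|>|-1| out[3]=16 → l++
[18,19] |-2|>|-1| out[2]=4 → l++
[19,19] |-1|<=|-1| out[1]=1 → r--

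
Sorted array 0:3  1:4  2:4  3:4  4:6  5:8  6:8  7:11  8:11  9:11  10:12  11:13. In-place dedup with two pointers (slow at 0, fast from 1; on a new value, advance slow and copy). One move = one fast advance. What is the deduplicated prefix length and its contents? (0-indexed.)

length 7; prefix = [3, 4, 6, 8, 11, 12, 13]

(s=0,f=1) a[fast]=4≠a[slow]=3 write a[1]=4 → slow++,fast++
(s=1,f=2) a[fast]=4=a[slow] dup → fast++
(s=1,f=3) a[fast]=4=a[slow] dup → fast++
(s=1,f=4) a[fast]=6≠a[slow]=4 write a[2]=6 → slow++,fast++
(s=2,f=5) a[fast]=8≠a[slow]=6 write a[3]=8 → slow++,fast++
(s=3,f=6) a[fast]=8=a[slow] dup → fast++
(s=3,f=7) a[fast]=11≠a[slow]=8 write a[4]=11 → slow++,fast++
(s=4,f=8) a[fast]=11=a[slow] dup → fast++
(s=4,f=9) a[fast]=11=a[slow] dup → fast++
(s=4,f=10) a[fast]=12≠a[slow]=11 write a[5]=12 → slow++,fast++
(s=5,f=11) a[fast]=13≠a[slow]=12 write a[6]=13 → slow++,fast++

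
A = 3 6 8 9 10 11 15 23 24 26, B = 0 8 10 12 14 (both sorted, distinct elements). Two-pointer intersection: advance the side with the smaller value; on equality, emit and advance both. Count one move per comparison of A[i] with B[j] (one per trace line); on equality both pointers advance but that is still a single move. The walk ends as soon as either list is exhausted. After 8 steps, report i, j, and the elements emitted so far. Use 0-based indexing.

i=6, j=4, emitted=[8, 10]

i=0 j=0: 3>0, j++
i=0 j=1: 3<8, i++
i=1 j=1: 6<8, i++
i=2 j=1: 8==8 emit, i++,j++
i=3 j=2: 9<10, i++
i=4 j=2: 10==10 emit, i++,j++
i=5 j=3: 11<12, i++
i=6 j=3: 15>12, j++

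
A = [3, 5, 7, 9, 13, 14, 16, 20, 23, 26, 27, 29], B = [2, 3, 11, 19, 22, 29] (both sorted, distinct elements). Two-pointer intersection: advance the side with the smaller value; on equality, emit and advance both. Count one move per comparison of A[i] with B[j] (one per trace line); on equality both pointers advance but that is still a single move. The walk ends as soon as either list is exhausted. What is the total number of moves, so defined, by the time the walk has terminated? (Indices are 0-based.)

16 moves

i=0 j=0: 3>2, j++
i=0 j=1: 3==3 emit, i++,j++
i=1 j=2: 5<11, i++
i=2 j=2: 7<11, i++
i=3 j=2: 9<11, i++
i=4 j=2: 13>11, j++
i=4 j=3: 13<19, i++
i=5 j=3: 14<19, i++
i=6 j=3: 16<19, i++
i=7 j=3: 20>19, j++
i=7 j=4: 20<22, i++
i=8 j=4: 23>22, j++
i=8 j=5: 23<29, i++
i=9 j=5: 26<29, i++
i=10 j=5: 27<29, i++
i=11 j=5: 29==29 emit, i++,j++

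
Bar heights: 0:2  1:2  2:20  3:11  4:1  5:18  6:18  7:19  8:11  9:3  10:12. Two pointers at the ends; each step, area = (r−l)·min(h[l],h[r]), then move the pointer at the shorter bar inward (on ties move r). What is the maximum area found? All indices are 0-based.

[0,10] min(2,12)*10=20 best=20 * → l++
[1,10] min(2,12)*9=18 best=20 → l++
[2,10] min(20,12)*8=96 best=96 * → r--
[2,9] min(20,3)*7=21 best=96 → r--
[2,8] min(20,11)*6=66 best=96 → r--
[2,7] min(20,19)*5=95 best=96 → r--
[2,6] min(20,18)*4=72 best=96 → r--
[2,5] min(20,18)*3=54 best=96 → r--
[2,4] min(20,1)*2=2 best=96 → r--
[2,3] min(20,11)*1=11 best=96 → r--

max area = 96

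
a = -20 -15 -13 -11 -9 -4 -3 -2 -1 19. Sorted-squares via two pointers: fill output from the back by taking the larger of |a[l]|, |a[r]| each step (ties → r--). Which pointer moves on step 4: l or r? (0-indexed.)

[0,9] |-20|>|19| out[9]=400 → l++
[1,9] |-15|<=|19| out[8]=361 → r--
[1,8] |-15|>|-1| out[7]=225 → l++
[2,8] |-13|>|-1| out[6]=169 → l++

l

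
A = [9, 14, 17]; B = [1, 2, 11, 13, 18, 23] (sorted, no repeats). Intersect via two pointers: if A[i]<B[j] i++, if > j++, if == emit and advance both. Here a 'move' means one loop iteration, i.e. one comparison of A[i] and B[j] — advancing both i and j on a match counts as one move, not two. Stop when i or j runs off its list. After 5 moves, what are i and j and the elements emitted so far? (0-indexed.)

[i=0,j=0] 9>1 → j++
[i=0,j=1] 9>2 → j++
[i=0,j=2] 9<11 → i++
[i=1,j=2] 14>11 → j++
[i=1,j=3] 14>13 → j++

i=1, j=4, emitted=[]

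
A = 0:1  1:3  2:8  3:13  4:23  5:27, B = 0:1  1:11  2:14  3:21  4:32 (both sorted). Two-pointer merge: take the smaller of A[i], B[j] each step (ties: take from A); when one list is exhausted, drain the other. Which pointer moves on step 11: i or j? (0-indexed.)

i=0 j=0: A[i]=1<=B[j]=1 take 1, i++
i=1 j=0: A[i]=3>B[j]=1 take 1, j++
i=1 j=1: A[i]=3<=B[j]=11 take 3, i++
i=2 j=1: A[i]=8<=B[j]=11 take 8, i++
i=3 j=1: A[i]=13>B[j]=11 take 11, j++
i=3 j=2: A[i]=13<=B[j]=14 take 13, i++
i=4 j=2: A[i]=23>B[j]=14 take 14, j++
i=4 j=3: A[i]=23>B[j]=21 take 21, j++
i=4 j=4: A[i]=23<=B[j]=32 take 23, i++
i=5 j=4: A[i]=27<=B[j]=32 take 27, i++
i=6 j=4: A done, take B[j]=32, j++

j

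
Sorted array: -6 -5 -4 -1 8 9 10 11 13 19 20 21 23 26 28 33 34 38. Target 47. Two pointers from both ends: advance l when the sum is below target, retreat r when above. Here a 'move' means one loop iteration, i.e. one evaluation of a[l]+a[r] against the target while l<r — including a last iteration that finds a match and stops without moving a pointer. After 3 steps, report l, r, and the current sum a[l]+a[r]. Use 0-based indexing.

l=3, r=17, sum=37

l=0 r=17: -6+38=32 <47, l++
l=1 r=17: -5+38=33 <47, l++
l=2 r=17: -4+38=34 <47, l++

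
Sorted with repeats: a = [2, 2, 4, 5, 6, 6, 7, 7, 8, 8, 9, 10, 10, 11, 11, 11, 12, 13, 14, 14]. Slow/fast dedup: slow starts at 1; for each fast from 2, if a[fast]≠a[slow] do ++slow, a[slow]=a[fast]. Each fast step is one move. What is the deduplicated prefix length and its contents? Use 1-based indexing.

slow=1 fast=2: a[fast]=2=a[slow] dup, fast++
slow=1 fast=3: a[fast]=4≠a[slow]=2 write a[2]=4, slow++,fast++
slow=2 fast=4: a[fast]=5≠a[slow]=4 write a[3]=5, slow++,fast++
slow=3 fast=5: a[fast]=6≠a[slow]=5 write a[4]=6, slow++,fast++
slow=4 fast=6: a[fast]=6=a[slow] dup, fast++
slow=4 fast=7: a[fast]=7≠a[slow]=6 write a[5]=7, slow++,fast++
slow=5 fast=8: a[fast]=7=a[slow] dup, fast++
slow=5 fast=9: a[fast]=8≠a[slow]=7 write a[6]=8, slow++,fast++
slow=6 fast=10: a[fast]=8=a[slow] dup, fast++
slow=6 fast=11: a[fast]=9≠a[slow]=8 write a[7]=9, slow++,fast++
slow=7 fast=12: a[fast]=10≠a[slow]=9 write a[8]=10, slow++,fast++
slow=8 fast=13: a[fast]=10=a[slow] dup, fast++
slow=8 fast=14: a[fast]=11≠a[slow]=10 write a[9]=11, slow++,fast++
slow=9 fast=15: a[fast]=11=a[slow] dup, fast++
slow=9 fast=16: a[fast]=11=a[slow] dup, fast++
slow=9 fast=17: a[fast]=12≠a[slow]=11 write a[10]=12, slow++,fast++
slow=10 fast=18: a[fast]=13≠a[slow]=12 write a[11]=13, slow++,fast++
slow=11 fast=19: a[fast]=14≠a[slow]=13 write a[12]=14, slow++,fast++
slow=12 fast=20: a[fast]=14=a[slow] dup, fast++

length 12; prefix = [2, 4, 5, 6, 7, 8, 9, 10, 11, 12, 13, 14]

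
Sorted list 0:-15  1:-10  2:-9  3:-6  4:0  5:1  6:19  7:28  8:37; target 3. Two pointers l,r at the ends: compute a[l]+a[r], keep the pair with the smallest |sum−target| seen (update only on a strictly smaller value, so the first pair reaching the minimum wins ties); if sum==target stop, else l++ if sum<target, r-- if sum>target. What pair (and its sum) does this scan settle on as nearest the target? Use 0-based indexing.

l=0 r=8: -15+37=22 d=19 *, r--
l=0 r=7: -15+28=13 d=10 *, r--
l=0 r=6: -15+19=4 d=1 *, r--
l=0 r=5: -15+1=-14 d=17, l++
l=1 r=5: -10+1=-9 d=12, l++
l=2 r=5: -9+1=-8 d=11, l++
l=3 r=5: -6+1=-5 d=8, l++
l=4 r=5: 0+1=1 d=2, l++

pair (-15, 19) with sum 4 (|Δ|=1)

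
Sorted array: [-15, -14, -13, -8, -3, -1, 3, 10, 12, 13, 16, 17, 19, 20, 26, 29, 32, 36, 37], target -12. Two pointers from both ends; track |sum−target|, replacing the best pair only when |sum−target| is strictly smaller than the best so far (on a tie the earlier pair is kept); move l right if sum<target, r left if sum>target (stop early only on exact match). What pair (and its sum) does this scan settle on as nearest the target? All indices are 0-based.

l=0 r=18: -15+37=22 d=34 *, r--
l=0 r=17: -15+36=21 d=33 *, r--
l=0 r=16: -15+32=17 d=29 *, r--
l=0 r=15: -15+29=14 d=26 *, r--
l=0 r=14: -15+26=11 d=23 *, r--
l=0 r=13: -15+20=5 d=17 *, r--
l=0 r=12: -15+19=4 d=16 *, r--
l=0 r=11: -15+17=2 d=14 *, r--
l=0 r=10: -15+16=1 d=13 *, r--
l=0 r=9: -15+13=-2 d=10 *, r--
l=0 r=8: -15+12=-3 d=9 *, r--
l=0 r=7: -15+10=-5 d=7 *, r--
l=0 r=6: -15+3=-12 d=0 *, stop

pair (-15, 3) with sum -12 (|Δ|=0)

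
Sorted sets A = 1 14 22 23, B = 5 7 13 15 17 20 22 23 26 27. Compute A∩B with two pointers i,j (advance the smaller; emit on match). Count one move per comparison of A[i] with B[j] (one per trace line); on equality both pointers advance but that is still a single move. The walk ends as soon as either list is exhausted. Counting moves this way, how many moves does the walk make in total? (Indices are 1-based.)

10 moves

[i=1,j=1] 1<5 → i++
[i=2,j=1] 14>5 → j++
[i=2,j=2] 14>7 → j++
[i=2,j=3] 14>13 → j++
[i=2,j=4] 14<15 → i++
[i=3,j=4] 22>15 → j++
[i=3,j=5] 22>17 → j++
[i=3,j=6] 22>20 → j++
[i=3,j=7] 22==22 emit → i++,j++
[i=4,j=8] 23==23 emit → i++,j++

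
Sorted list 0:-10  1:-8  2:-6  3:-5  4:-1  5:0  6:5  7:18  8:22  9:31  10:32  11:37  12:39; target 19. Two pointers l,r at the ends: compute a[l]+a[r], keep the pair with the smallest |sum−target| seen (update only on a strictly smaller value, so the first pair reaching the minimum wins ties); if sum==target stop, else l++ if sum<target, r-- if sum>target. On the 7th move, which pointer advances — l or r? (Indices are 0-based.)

l

l=0 r=12: -10+39=29 d=10 *, r--
l=0 r=11: -10+37=27 d=8 *, r--
l=0 r=10: -10+32=22 d=3 *, r--
l=0 r=9: -10+31=21 d=2 *, r--
l=0 r=8: -10+22=12 d=7, l++
l=1 r=8: -8+22=14 d=5, l++
l=2 r=8: -6+22=16 d=3, l++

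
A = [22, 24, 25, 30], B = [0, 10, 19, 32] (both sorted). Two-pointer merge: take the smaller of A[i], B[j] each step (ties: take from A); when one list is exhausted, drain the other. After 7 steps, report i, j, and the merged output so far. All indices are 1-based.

[i=1,j=1] A[i]=22>B[j]=0 take 0 → j++
[i=1,j=2] A[i]=22>B[j]=10 take 10 → j++
[i=1,j=3] A[i]=22>B[j]=19 take 19 → j++
[i=1,j=4] A[i]=22<=B[j]=32 take 22 → i++
[i=2,j=4] A[i]=24<=B[j]=32 take 24 → i++
[i=3,j=4] A[i]=25<=B[j]=32 take 25 → i++
[i=4,j=4] A[i]=30<=B[j]=32 take 30 → i++

i=5, j=4, merged so far=[0, 10, 19, 22, 24, 25, 30]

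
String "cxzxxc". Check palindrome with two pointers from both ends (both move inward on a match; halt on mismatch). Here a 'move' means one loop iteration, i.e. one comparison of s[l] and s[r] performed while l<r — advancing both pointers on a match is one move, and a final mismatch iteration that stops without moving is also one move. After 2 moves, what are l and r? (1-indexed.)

l=1 r=6: 'c'=='c', l++,r--
l=2 r=5: 'x'=='x', l++,r--

l=3, r=4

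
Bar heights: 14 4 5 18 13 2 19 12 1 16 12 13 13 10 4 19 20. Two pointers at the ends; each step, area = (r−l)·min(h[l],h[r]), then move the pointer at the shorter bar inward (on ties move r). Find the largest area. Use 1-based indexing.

max area = 234

[1,17] min(14,20)*16=224 best=224 * → l++
[2,17] min(4,20)*15=60 best=224 → l++
[3,17] min(5,20)*14=70 best=224 → l++
[4,17] min(18,20)*13=234 best=234 * → l++
[5,17] min(13,20)*12=156 best=234 → l++
[6,17] min(2,20)*11=22 best=234 → l++
[7,17] min(19,20)*10=190 best=234 → l++
[8,17] min(12,20)*9=108 best=234 → l++
[9,17] min(1,20)*8=8 best=234 → l++
[10,17] min(16,20)*7=112 best=234 → l++
[11,17] min(12,20)*6=72 best=234 → l++
[12,17] min(13,20)*5=65 best=234 → l++
[13,17] min(13,20)*4=52 best=234 → l++
[14,17] min(10,20)*3=30 best=234 → l++
[15,17] min(4,20)*2=8 best=234 → l++
[16,17] min(19,20)*1=19 best=234 → l++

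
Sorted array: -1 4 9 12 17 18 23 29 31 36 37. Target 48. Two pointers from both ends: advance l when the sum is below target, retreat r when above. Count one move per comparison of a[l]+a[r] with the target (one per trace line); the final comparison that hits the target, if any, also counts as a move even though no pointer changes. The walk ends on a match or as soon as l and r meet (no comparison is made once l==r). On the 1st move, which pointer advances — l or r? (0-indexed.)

l

[0,10] -1+37=36 <48 → l++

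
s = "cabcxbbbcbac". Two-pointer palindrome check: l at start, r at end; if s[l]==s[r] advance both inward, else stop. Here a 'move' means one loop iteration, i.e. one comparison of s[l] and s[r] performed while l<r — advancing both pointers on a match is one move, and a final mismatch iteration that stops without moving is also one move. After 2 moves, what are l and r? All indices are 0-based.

l=2, r=9

l=0 r=11: 'c'=='c', l++,r--
l=1 r=10: 'a'=='a', l++,r--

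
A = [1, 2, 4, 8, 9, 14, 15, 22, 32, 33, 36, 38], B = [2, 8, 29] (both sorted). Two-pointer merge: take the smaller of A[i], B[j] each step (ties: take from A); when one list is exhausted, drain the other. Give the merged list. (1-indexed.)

[1, 2, 2, 4, 8, 8, 9, 14, 15, 22, 29, 32, 33, 36, 38]

i=1 j=1: A[i]=1<=B[j]=2 take 1, i++
i=2 j=1: A[i]=2<=B[j]=2 take 2, i++
i=3 j=1: A[i]=4>B[j]=2 take 2, j++
i=3 j=2: A[i]=4<=B[j]=8 take 4, i++
i=4 j=2: A[i]=8<=B[j]=8 take 8, i++
i=5 j=2: A[i]=9>B[j]=8 take 8, j++
i=5 j=3: A[i]=9<=B[j]=29 take 9, i++
i=6 j=3: A[i]=14<=B[j]=29 take 14, i++
i=7 j=3: A[i]=15<=B[j]=29 take 15, i++
i=8 j=3: A[i]=22<=B[j]=29 take 22, i++
i=9 j=3: A[i]=32>B[j]=29 take 29, j++
i=9 j=4: B done, take A[i]=32, i++
i=10 j=4: B done, take A[i]=33, i++
i=11 j=4: B done, take A[i]=36, i++
i=12 j=4: B done, take A[i]=38, i++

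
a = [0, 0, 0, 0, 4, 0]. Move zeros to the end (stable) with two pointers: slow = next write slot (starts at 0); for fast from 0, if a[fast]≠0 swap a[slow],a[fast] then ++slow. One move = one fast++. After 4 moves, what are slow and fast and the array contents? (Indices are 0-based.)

(s=0,f=0) a[fast]=0 → fast++
(s=0,f=1) a[fast]=0 → fast++
(s=0,f=2) a[fast]=0 → fast++
(s=0,f=3) a[fast]=0 → fast++

slow=0, fast=4, a=[0, 0, 0, 0, 4, 0]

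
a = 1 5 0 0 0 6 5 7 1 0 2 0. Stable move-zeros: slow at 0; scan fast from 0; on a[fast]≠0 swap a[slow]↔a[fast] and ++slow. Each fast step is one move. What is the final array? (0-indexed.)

slow=0 fast=0: a[fast]=1≠0 swap→a[0]=1, slow++,fast++
slow=1 fast=1: a[fast]=5≠0 swap→a[1]=5, slow++,fast++
slow=2 fast=2: a[fast]=0, fast++
slow=2 fast=3: a[fast]=0, fast++
slow=2 fast=4: a[fast]=0, fast++
slow=2 fast=5: a[fast]=6≠0 swap→a[2]=6, slow++,fast++
slow=3 fast=6: a[fast]=5≠0 swap→a[3]=5, slow++,fast++
slow=4 fast=7: a[fast]=7≠0 swap→a[4]=7, slow++,fast++
slow=5 fast=8: a[fast]=1≠0 swap→a[5]=1, slow++,fast++
slow=6 fast=9: a[fast]=0, fast++
slow=6 fast=10: a[fast]=2≠0 swap→a[6]=2, slow++,fast++
slow=7 fast=11: a[fast]=0, fast++

[1, 5, 6, 5, 7, 1, 2, 0, 0, 0, 0, 0]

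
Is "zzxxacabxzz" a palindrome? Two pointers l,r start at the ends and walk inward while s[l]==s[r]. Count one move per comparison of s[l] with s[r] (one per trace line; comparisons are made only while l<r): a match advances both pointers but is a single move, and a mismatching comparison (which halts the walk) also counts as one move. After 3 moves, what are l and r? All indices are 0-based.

l=3, r=7

l=0 r=10: 'z'=='z', l++,r--
l=1 r=9: 'z'=='z', l++,r--
l=2 r=8: 'x'=='x', l++,r--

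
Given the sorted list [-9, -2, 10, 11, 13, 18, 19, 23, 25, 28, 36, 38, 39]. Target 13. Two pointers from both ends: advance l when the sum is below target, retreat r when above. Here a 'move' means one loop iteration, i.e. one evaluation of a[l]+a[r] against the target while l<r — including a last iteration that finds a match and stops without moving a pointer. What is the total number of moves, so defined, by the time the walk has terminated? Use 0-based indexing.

[0,12] -9+39=30 >13 → r--
[0,11] -9+38=29 >13 → r--
[0,10] -9+36=27 >13 → r--
[0,9] -9+28=19 >13 → r--
[0,8] -9+25=16 >13 → r--
[0,7] -9+23=14 >13 → r--
[0,6] -9+19=10 <13 → l++
[1,6] -2+19=17 >13 → r--
[1,5] -2+18=16 >13 → r--
[1,4] -2+13=11 <13 → l++
[2,4] 10+13=23 >13 → r--
[2,3] 10+11=21 >13 → r--

12 moves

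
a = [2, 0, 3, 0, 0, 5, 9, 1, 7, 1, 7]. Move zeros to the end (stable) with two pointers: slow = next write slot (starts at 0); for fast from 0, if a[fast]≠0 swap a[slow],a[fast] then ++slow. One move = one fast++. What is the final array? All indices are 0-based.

(s=0,f=0) a[fast]=2≠0 swap→a[0]=2 → slow++,fast++
(s=1,f=1) a[fast]=0 → fast++
(s=1,f=2) a[fast]=3≠0 swap→a[1]=3 → slow++,fast++
(s=2,f=3) a[fast]=0 → fast++
(s=2,f=4) a[fast]=0 → fast++
(s=2,f=5) a[fast]=5≠0 swap→a[2]=5 → slow++,fast++
(s=3,f=6) a[fast]=9≠0 swap→a[3]=9 → slow++,fast++
(s=4,f=7) a[fast]=1≠0 swap→a[4]=1 → slow++,fast++
(s=5,f=8) a[fast]=7≠0 swap→a[5]=7 → slow++,fast++
(s=6,f=9) a[fast]=1≠0 swap→a[6]=1 → slow++,fast++
(s=7,f=10) a[fast]=7≠0 swap→a[7]=7 → slow++,fast++

[2, 3, 5, 9, 1, 7, 1, 7, 0, 0, 0]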